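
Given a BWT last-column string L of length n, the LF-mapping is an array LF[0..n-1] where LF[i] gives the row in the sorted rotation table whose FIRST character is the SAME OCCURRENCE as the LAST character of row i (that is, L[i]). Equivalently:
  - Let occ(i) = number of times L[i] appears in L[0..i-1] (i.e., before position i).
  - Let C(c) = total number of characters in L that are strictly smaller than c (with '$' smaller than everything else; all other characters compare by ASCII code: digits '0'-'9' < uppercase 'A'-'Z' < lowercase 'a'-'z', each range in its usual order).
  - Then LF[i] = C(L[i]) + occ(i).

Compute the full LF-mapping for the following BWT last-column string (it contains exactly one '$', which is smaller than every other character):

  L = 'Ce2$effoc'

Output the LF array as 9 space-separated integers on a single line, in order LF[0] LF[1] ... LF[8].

Char counts: '$':1, '2':1, 'C':1, 'c':1, 'e':2, 'f':2, 'o':1
C (first-col start): C('$')=0, C('2')=1, C('C')=2, C('c')=3, C('e')=4, C('f')=6, C('o')=8
L[0]='C': occ=0, LF[0]=C('C')+0=2+0=2
L[1]='e': occ=0, LF[1]=C('e')+0=4+0=4
L[2]='2': occ=0, LF[2]=C('2')+0=1+0=1
L[3]='$': occ=0, LF[3]=C('$')+0=0+0=0
L[4]='e': occ=1, LF[4]=C('e')+1=4+1=5
L[5]='f': occ=0, LF[5]=C('f')+0=6+0=6
L[6]='f': occ=1, LF[6]=C('f')+1=6+1=7
L[7]='o': occ=0, LF[7]=C('o')+0=8+0=8
L[8]='c': occ=0, LF[8]=C('c')+0=3+0=3

Answer: 2 4 1 0 5 6 7 8 3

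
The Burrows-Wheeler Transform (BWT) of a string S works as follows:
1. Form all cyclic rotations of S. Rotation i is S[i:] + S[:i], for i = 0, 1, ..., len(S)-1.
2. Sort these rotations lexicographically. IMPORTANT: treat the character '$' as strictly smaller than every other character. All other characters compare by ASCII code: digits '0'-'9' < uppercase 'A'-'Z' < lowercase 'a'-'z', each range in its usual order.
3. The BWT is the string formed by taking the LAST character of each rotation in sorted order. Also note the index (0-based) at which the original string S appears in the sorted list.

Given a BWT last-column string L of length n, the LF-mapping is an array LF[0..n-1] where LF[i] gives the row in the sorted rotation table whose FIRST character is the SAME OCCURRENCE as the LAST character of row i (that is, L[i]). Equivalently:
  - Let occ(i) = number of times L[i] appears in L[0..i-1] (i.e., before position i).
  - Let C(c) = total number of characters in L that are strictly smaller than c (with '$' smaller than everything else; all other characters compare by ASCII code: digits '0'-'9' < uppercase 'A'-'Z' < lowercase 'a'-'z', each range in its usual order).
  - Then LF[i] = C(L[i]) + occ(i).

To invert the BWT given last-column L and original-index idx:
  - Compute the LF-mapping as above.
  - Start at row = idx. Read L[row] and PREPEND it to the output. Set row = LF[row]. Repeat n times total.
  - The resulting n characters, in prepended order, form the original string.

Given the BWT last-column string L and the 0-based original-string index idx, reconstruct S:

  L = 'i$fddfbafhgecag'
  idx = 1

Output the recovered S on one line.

LF mapping: 14 0 8 5 6 9 3 1 10 13 11 7 4 2 12
Walk LF starting at row 1, prepending L[row]:
  step 1: row=1, L[1]='$', prepend. Next row=LF[1]=0
  step 2: row=0, L[0]='i', prepend. Next row=LF[0]=14
  step 3: row=14, L[14]='g', prepend. Next row=LF[14]=12
  step 4: row=12, L[12]='c', prepend. Next row=LF[12]=4
  step 5: row=4, L[4]='d', prepend. Next row=LF[4]=6
  step 6: row=6, L[6]='b', prepend. Next row=LF[6]=3
  step 7: row=3, L[3]='d', prepend. Next row=LF[3]=5
  step 8: row=5, L[5]='f', prepend. Next row=LF[5]=9
  step 9: row=9, L[9]='h', prepend. Next row=LF[9]=13
  step 10: row=13, L[13]='a', prepend. Next row=LF[13]=2
  step 11: row=2, L[2]='f', prepend. Next row=LF[2]=8
  step 12: row=8, L[8]='f', prepend. Next row=LF[8]=10
  step 13: row=10, L[10]='g', prepend. Next row=LF[10]=11
  step 14: row=11, L[11]='e', prepend. Next row=LF[11]=7
  step 15: row=7, L[7]='a', prepend. Next row=LF[7]=1
Reversed output: aegffahfdbdcgi$

Answer: aegffahfdbdcgi$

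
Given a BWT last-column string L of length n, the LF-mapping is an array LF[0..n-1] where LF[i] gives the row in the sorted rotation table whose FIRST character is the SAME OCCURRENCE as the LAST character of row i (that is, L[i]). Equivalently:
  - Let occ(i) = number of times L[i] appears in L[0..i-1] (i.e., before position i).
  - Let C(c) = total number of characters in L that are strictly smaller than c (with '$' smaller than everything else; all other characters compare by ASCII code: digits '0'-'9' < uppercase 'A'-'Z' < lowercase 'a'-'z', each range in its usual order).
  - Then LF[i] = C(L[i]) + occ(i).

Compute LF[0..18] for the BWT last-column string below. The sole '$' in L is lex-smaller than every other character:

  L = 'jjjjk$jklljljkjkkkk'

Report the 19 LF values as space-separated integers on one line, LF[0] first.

Answer: 1 2 3 4 9 0 5 10 16 17 6 18 7 11 8 12 13 14 15

Derivation:
Char counts: '$':1, 'j':8, 'k':7, 'l':3
C (first-col start): C('$')=0, C('j')=1, C('k')=9, C('l')=16
L[0]='j': occ=0, LF[0]=C('j')+0=1+0=1
L[1]='j': occ=1, LF[1]=C('j')+1=1+1=2
L[2]='j': occ=2, LF[2]=C('j')+2=1+2=3
L[3]='j': occ=3, LF[3]=C('j')+3=1+3=4
L[4]='k': occ=0, LF[4]=C('k')+0=9+0=9
L[5]='$': occ=0, LF[5]=C('$')+0=0+0=0
L[6]='j': occ=4, LF[6]=C('j')+4=1+4=5
L[7]='k': occ=1, LF[7]=C('k')+1=9+1=10
L[8]='l': occ=0, LF[8]=C('l')+0=16+0=16
L[9]='l': occ=1, LF[9]=C('l')+1=16+1=17
L[10]='j': occ=5, LF[10]=C('j')+5=1+5=6
L[11]='l': occ=2, LF[11]=C('l')+2=16+2=18
L[12]='j': occ=6, LF[12]=C('j')+6=1+6=7
L[13]='k': occ=2, LF[13]=C('k')+2=9+2=11
L[14]='j': occ=7, LF[14]=C('j')+7=1+7=8
L[15]='k': occ=3, LF[15]=C('k')+3=9+3=12
L[16]='k': occ=4, LF[16]=C('k')+4=9+4=13
L[17]='k': occ=5, LF[17]=C('k')+5=9+5=14
L[18]='k': occ=6, LF[18]=C('k')+6=9+6=15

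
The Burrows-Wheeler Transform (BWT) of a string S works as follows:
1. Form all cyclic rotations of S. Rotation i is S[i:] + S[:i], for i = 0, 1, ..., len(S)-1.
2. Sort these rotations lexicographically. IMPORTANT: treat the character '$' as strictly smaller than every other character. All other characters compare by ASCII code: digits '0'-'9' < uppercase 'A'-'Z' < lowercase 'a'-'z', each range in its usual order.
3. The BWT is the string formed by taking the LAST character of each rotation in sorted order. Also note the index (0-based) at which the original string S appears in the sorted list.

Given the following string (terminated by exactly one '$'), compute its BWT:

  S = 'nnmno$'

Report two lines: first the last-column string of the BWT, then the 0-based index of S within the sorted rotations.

Answer: onn$mn
3

Derivation:
All 6 rotations (rotation i = S[i:]+S[:i]):
  rot[0] = nnmno$
  rot[1] = nmno$n
  rot[2] = mno$nn
  rot[3] = no$nnm
  rot[4] = o$nnmn
  rot[5] = $nnmno
Sorted (with $ < everything):
  sorted[0] = $nnmno  (last char: 'o')
  sorted[1] = mno$nn  (last char: 'n')
  sorted[2] = nmno$n  (last char: 'n')
  sorted[3] = nnmno$  (last char: '$')
  sorted[4] = no$nnm  (last char: 'm')
  sorted[5] = o$nnmn  (last char: 'n')
Last column: onn$mn
Original string S is at sorted index 3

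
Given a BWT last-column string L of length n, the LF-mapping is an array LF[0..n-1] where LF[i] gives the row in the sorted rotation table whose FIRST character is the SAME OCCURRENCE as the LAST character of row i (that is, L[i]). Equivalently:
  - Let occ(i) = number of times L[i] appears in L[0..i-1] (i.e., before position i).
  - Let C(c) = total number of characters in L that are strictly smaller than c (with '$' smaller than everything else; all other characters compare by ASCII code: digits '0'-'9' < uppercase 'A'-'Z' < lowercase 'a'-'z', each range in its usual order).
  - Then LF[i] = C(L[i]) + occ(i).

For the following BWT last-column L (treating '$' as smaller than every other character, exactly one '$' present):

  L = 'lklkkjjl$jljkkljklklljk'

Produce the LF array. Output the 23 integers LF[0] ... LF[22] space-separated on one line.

Char counts: '$':1, 'j':6, 'k':8, 'l':8
C (first-col start): C('$')=0, C('j')=1, C('k')=7, C('l')=15
L[0]='l': occ=0, LF[0]=C('l')+0=15+0=15
L[1]='k': occ=0, LF[1]=C('k')+0=7+0=7
L[2]='l': occ=1, LF[2]=C('l')+1=15+1=16
L[3]='k': occ=1, LF[3]=C('k')+1=7+1=8
L[4]='k': occ=2, LF[4]=C('k')+2=7+2=9
L[5]='j': occ=0, LF[5]=C('j')+0=1+0=1
L[6]='j': occ=1, LF[6]=C('j')+1=1+1=2
L[7]='l': occ=2, LF[7]=C('l')+2=15+2=17
L[8]='$': occ=0, LF[8]=C('$')+0=0+0=0
L[9]='j': occ=2, LF[9]=C('j')+2=1+2=3
L[10]='l': occ=3, LF[10]=C('l')+3=15+3=18
L[11]='j': occ=3, LF[11]=C('j')+3=1+3=4
L[12]='k': occ=3, LF[12]=C('k')+3=7+3=10
L[13]='k': occ=4, LF[13]=C('k')+4=7+4=11
L[14]='l': occ=4, LF[14]=C('l')+4=15+4=19
L[15]='j': occ=4, LF[15]=C('j')+4=1+4=5
L[16]='k': occ=5, LF[16]=C('k')+5=7+5=12
L[17]='l': occ=5, LF[17]=C('l')+5=15+5=20
L[18]='k': occ=6, LF[18]=C('k')+6=7+6=13
L[19]='l': occ=6, LF[19]=C('l')+6=15+6=21
L[20]='l': occ=7, LF[20]=C('l')+7=15+7=22
L[21]='j': occ=5, LF[21]=C('j')+5=1+5=6
L[22]='k': occ=7, LF[22]=C('k')+7=7+7=14

Answer: 15 7 16 8 9 1 2 17 0 3 18 4 10 11 19 5 12 20 13 21 22 6 14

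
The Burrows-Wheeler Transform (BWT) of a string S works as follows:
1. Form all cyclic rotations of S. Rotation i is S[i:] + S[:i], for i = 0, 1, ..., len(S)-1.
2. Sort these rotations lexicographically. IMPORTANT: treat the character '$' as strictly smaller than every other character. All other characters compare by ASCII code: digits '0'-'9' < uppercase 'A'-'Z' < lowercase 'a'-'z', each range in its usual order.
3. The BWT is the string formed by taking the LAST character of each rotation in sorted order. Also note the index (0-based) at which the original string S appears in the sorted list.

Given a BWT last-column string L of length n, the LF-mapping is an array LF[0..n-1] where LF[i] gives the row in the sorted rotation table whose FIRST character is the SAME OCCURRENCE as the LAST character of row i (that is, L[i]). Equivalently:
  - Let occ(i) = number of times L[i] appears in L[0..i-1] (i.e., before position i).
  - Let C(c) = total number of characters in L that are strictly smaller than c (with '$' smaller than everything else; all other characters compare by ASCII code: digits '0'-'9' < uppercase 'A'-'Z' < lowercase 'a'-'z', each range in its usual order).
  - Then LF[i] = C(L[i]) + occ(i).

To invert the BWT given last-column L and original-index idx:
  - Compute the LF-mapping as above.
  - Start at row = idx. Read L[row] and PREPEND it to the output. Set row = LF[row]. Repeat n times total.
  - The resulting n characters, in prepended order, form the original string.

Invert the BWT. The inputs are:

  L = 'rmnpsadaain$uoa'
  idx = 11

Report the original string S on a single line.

Answer: panamadinosaur$

Derivation:
LF mapping: 12 7 8 11 13 1 5 2 3 6 9 0 14 10 4
Walk LF starting at row 11, prepending L[row]:
  step 1: row=11, L[11]='$', prepend. Next row=LF[11]=0
  step 2: row=0, L[0]='r', prepend. Next row=LF[0]=12
  step 3: row=12, L[12]='u', prepend. Next row=LF[12]=14
  step 4: row=14, L[14]='a', prepend. Next row=LF[14]=4
  step 5: row=4, L[4]='s', prepend. Next row=LF[4]=13
  step 6: row=13, L[13]='o', prepend. Next row=LF[13]=10
  step 7: row=10, L[10]='n', prepend. Next row=LF[10]=9
  step 8: row=9, L[9]='i', prepend. Next row=LF[9]=6
  step 9: row=6, L[6]='d', prepend. Next row=LF[6]=5
  step 10: row=5, L[5]='a', prepend. Next row=LF[5]=1
  step 11: row=1, L[1]='m', prepend. Next row=LF[1]=7
  step 12: row=7, L[7]='a', prepend. Next row=LF[7]=2
  step 13: row=2, L[2]='n', prepend. Next row=LF[2]=8
  step 14: row=8, L[8]='a', prepend. Next row=LF[8]=3
  step 15: row=3, L[3]='p', prepend. Next row=LF[3]=11
Reversed output: panamadinosaur$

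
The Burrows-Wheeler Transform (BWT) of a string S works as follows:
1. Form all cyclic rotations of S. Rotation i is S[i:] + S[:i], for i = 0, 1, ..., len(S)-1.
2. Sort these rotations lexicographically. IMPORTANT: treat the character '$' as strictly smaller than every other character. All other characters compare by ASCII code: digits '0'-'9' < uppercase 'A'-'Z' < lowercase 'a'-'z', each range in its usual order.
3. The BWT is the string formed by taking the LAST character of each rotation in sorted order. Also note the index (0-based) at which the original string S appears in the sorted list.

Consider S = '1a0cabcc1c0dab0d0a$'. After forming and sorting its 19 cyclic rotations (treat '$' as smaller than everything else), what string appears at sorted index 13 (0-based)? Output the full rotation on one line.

All 19 rotations (rotation i = S[i:]+S[:i]):
  rot[0] = 1a0cabcc1c0dab0d0a$
  rot[1] = a0cabcc1c0dab0d0a$1
  rot[2] = 0cabcc1c0dab0d0a$1a
  rot[3] = cabcc1c0dab0d0a$1a0
  rot[4] = abcc1c0dab0d0a$1a0c
  rot[5] = bcc1c0dab0d0a$1a0ca
  rot[6] = cc1c0dab0d0a$1a0cab
  rot[7] = c1c0dab0d0a$1a0cabc
  rot[8] = 1c0dab0d0a$1a0cabcc
  rot[9] = c0dab0d0a$1a0cabcc1
  rot[10] = 0dab0d0a$1a0cabcc1c
  rot[11] = dab0d0a$1a0cabcc1c0
  rot[12] = ab0d0a$1a0cabcc1c0d
  rot[13] = b0d0a$1a0cabcc1c0da
  rot[14] = 0d0a$1a0cabcc1c0dab
  rot[15] = d0a$1a0cabcc1c0dab0
  rot[16] = 0a$1a0cabcc1c0dab0d
  rot[17] = a$1a0cabcc1c0dab0d0
  rot[18] = $1a0cabcc1c0dab0d0a
Sorted (with $ < everything):
  sorted[0] = $1a0cabcc1c0dab0d0a
  sorted[1] = 0a$1a0cabcc1c0dab0d
  sorted[2] = 0cabcc1c0dab0d0a$1a
  sorted[3] = 0d0a$1a0cabcc1c0dab
  sorted[4] = 0dab0d0a$1a0cabcc1c
  sorted[5] = 1a0cabcc1c0dab0d0a$
  sorted[6] = 1c0dab0d0a$1a0cabcc
  sorted[7] = a$1a0cabcc1c0dab0d0
  sorted[8] = a0cabcc1c0dab0d0a$1
  sorted[9] = ab0d0a$1a0cabcc1c0d
  sorted[10] = abcc1c0dab0d0a$1a0c
  sorted[11] = b0d0a$1a0cabcc1c0da
  sorted[12] = bcc1c0dab0d0a$1a0ca
  sorted[13] = c0dab0d0a$1a0cabcc1
  sorted[14] = c1c0dab0d0a$1a0cabc
  sorted[15] = cabcc1c0dab0d0a$1a0
  sorted[16] = cc1c0dab0d0a$1a0cab
  sorted[17] = d0a$1a0cabcc1c0dab0
  sorted[18] = dab0d0a$1a0cabcc1c0
sorted[13] = c0dab0d0a$1a0cabcc1

Answer: c0dab0d0a$1a0cabcc1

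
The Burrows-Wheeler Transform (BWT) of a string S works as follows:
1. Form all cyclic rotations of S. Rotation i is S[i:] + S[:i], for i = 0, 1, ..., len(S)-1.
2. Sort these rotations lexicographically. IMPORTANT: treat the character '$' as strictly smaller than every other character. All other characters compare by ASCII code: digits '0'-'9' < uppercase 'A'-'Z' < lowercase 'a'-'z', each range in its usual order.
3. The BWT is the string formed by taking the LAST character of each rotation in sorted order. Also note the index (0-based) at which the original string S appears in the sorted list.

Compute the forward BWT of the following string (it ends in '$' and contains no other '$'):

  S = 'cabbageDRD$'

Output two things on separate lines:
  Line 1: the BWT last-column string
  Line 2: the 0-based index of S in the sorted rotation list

Answer: DReDcbba$ga
8

Derivation:
All 11 rotations (rotation i = S[i:]+S[:i]):
  rot[0] = cabbageDRD$
  rot[1] = abbageDRD$c
  rot[2] = bbageDRD$ca
  rot[3] = bageDRD$cab
  rot[4] = ageDRD$cabb
  rot[5] = geDRD$cabba
  rot[6] = eDRD$cabbag
  rot[7] = DRD$cabbage
  rot[8] = RD$cabbageD
  rot[9] = D$cabbageDR
  rot[10] = $cabbageDRD
Sorted (with $ < everything):
  sorted[0] = $cabbageDRD  (last char: 'D')
  sorted[1] = D$cabbageDR  (last char: 'R')
  sorted[2] = DRD$cabbage  (last char: 'e')
  sorted[3] = RD$cabbageD  (last char: 'D')
  sorted[4] = abbageDRD$c  (last char: 'c')
  sorted[5] = ageDRD$cabb  (last char: 'b')
  sorted[6] = bageDRD$cab  (last char: 'b')
  sorted[7] = bbageDRD$ca  (last char: 'a')
  sorted[8] = cabbageDRD$  (last char: '$')
  sorted[9] = eDRD$cabbag  (last char: 'g')
  sorted[10] = geDRD$cabba  (last char: 'a')
Last column: DReDcbba$ga
Original string S is at sorted index 8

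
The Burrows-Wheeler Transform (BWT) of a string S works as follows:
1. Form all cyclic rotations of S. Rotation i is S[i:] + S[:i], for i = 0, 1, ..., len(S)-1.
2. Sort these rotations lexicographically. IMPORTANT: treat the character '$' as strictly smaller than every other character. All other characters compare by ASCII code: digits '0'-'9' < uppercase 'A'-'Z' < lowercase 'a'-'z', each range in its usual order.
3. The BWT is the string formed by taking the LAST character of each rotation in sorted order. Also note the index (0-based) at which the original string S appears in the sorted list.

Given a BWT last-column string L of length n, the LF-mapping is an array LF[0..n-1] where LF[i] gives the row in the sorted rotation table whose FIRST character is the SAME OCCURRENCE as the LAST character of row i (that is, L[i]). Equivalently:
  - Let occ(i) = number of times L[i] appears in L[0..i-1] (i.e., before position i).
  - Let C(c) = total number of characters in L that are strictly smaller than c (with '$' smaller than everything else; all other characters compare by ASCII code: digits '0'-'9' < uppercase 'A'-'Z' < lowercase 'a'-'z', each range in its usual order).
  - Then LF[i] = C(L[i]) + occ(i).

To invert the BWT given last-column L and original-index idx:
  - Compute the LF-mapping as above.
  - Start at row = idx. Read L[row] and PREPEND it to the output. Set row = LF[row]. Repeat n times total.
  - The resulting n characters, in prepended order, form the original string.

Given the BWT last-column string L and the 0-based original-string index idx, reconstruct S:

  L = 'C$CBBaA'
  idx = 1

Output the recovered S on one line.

LF mapping: 4 0 5 2 3 6 1
Walk LF starting at row 1, prepending L[row]:
  step 1: row=1, L[1]='$', prepend. Next row=LF[1]=0
  step 2: row=0, L[0]='C', prepend. Next row=LF[0]=4
  step 3: row=4, L[4]='B', prepend. Next row=LF[4]=3
  step 4: row=3, L[3]='B', prepend. Next row=LF[3]=2
  step 5: row=2, L[2]='C', prepend. Next row=LF[2]=5
  step 6: row=5, L[5]='a', prepend. Next row=LF[5]=6
  step 7: row=6, L[6]='A', prepend. Next row=LF[6]=1
Reversed output: AaCBBC$

Answer: AaCBBC$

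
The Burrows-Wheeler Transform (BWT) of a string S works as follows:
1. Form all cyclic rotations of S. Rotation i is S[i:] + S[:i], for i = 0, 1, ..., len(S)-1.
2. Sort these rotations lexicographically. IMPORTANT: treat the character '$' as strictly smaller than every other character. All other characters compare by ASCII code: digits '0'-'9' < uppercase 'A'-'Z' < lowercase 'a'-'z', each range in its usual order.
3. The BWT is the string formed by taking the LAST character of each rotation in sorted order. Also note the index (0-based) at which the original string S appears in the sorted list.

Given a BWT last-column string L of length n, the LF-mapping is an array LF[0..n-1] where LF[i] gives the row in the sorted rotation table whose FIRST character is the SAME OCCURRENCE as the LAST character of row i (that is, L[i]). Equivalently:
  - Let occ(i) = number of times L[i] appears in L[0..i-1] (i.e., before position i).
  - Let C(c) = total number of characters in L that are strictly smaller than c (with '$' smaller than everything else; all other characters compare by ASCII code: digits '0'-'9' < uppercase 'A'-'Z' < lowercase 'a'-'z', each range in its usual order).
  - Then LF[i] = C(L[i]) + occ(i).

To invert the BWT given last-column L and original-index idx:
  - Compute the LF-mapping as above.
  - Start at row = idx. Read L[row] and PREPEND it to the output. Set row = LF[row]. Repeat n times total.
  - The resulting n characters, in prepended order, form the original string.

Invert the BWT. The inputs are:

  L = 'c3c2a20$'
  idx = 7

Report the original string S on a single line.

Answer: c22a30c$

Derivation:
LF mapping: 6 4 7 2 5 3 1 0
Walk LF starting at row 7, prepending L[row]:
  step 1: row=7, L[7]='$', prepend. Next row=LF[7]=0
  step 2: row=0, L[0]='c', prepend. Next row=LF[0]=6
  step 3: row=6, L[6]='0', prepend. Next row=LF[6]=1
  step 4: row=1, L[1]='3', prepend. Next row=LF[1]=4
  step 5: row=4, L[4]='a', prepend. Next row=LF[4]=5
  step 6: row=5, L[5]='2', prepend. Next row=LF[5]=3
  step 7: row=3, L[3]='2', prepend. Next row=LF[3]=2
  step 8: row=2, L[2]='c', prepend. Next row=LF[2]=7
Reversed output: c22a30c$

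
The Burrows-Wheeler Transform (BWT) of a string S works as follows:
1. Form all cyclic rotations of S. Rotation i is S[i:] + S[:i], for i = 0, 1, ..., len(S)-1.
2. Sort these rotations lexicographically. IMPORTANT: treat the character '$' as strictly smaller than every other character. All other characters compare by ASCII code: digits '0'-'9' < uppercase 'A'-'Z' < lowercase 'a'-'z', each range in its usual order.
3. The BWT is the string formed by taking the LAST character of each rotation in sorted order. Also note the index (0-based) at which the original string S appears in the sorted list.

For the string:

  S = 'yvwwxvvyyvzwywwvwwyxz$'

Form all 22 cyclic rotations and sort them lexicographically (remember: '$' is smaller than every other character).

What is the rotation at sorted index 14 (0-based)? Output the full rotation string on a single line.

All 22 rotations (rotation i = S[i:]+S[:i]):
  rot[0] = yvwwxvvyyvzwywwvwwyxz$
  rot[1] = vwwxvvyyvzwywwvwwyxz$y
  rot[2] = wwxvvyyvzwywwvwwyxz$yv
  rot[3] = wxvvyyvzwywwvwwyxz$yvw
  rot[4] = xvvyyvzwywwvwwyxz$yvww
  rot[5] = vvyyvzwywwvwwyxz$yvwwx
  rot[6] = vyyvzwywwvwwyxz$yvwwxv
  rot[7] = yyvzwywwvwwyxz$yvwwxvv
  rot[8] = yvzwywwvwwyxz$yvwwxvvy
  rot[9] = vzwywwvwwyxz$yvwwxvvyy
  rot[10] = zwywwvwwyxz$yvwwxvvyyv
  rot[11] = wywwvwwyxz$yvwwxvvyyvz
  rot[12] = ywwvwwyxz$yvwwxvvyyvzw
  rot[13] = wwvwwyxz$yvwwxvvyyvzwy
  rot[14] = wvwwyxz$yvwwxvvyyvzwyw
  rot[15] = vwwyxz$yvwwxvvyyvzwyww
  rot[16] = wwyxz$yvwwxvvyyvzwywwv
  rot[17] = wyxz$yvwwxvvyyvzwywwvw
  rot[18] = yxz$yvwwxvvyyvzwywwvww
  rot[19] = xz$yvwwxvvyyvzwywwvwwy
  rot[20] = z$yvwwxvvyyvzwywwvwwyx
  rot[21] = $yvwwxvvyyvzwywwvwwyxz
Sorted (with $ < everything):
  sorted[0] = $yvwwxvvyyvzwywwvwwyxz
  sorted[1] = vvyyvzwywwvwwyxz$yvwwx
  sorted[2] = vwwxvvyyvzwywwvwwyxz$y
  sorted[3] = vwwyxz$yvwwxvvyyvzwyww
  sorted[4] = vyyvzwywwvwwyxz$yvwwxv
  sorted[5] = vzwywwvwwyxz$yvwwxvvyy
  sorted[6] = wvwwyxz$yvwwxvvyyvzwyw
  sorted[7] = wwvwwyxz$yvwwxvvyyvzwy
  sorted[8] = wwxvvyyvzwywwvwwyxz$yv
  sorted[9] = wwyxz$yvwwxvvyyvzwywwv
  sorted[10] = wxvvyyvzwywwvwwyxz$yvw
  sorted[11] = wywwvwwyxz$yvwwxvvyyvz
  sorted[12] = wyxz$yvwwxvvyyvzwywwvw
  sorted[13] = xvvyyvzwywwvwwyxz$yvww
  sorted[14] = xz$yvwwxvvyyvzwywwvwwy
  sorted[15] = yvwwxvvyyvzwywwvwwyxz$
  sorted[16] = yvzwywwvwwyxz$yvwwxvvy
  sorted[17] = ywwvwwyxz$yvwwxvvyyvzw
  sorted[18] = yxz$yvwwxvvyyvzwywwvww
  sorted[19] = yyvzwywwvwwyxz$yvwwxvv
  sorted[20] = z$yvwwxvvyyvzwywwvwwyx
  sorted[21] = zwywwvwwyxz$yvwwxvvyyv
sorted[14] = xz$yvwwxvvyyvzwywwvwwy

Answer: xz$yvwwxvvyyvzwywwvwwy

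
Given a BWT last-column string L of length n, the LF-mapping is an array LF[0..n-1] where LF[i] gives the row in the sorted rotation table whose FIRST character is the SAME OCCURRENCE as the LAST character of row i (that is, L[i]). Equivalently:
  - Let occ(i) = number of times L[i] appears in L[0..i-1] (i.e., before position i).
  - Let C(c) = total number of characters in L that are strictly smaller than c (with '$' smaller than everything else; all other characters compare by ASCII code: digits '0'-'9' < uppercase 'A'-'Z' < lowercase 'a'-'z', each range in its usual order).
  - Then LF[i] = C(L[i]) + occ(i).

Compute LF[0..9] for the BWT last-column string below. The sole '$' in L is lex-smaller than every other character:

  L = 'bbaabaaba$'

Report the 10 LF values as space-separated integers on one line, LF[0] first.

Answer: 6 7 1 2 8 3 4 9 5 0

Derivation:
Char counts: '$':1, 'a':5, 'b':4
C (first-col start): C('$')=0, C('a')=1, C('b')=6
L[0]='b': occ=0, LF[0]=C('b')+0=6+0=6
L[1]='b': occ=1, LF[1]=C('b')+1=6+1=7
L[2]='a': occ=0, LF[2]=C('a')+0=1+0=1
L[3]='a': occ=1, LF[3]=C('a')+1=1+1=2
L[4]='b': occ=2, LF[4]=C('b')+2=6+2=8
L[5]='a': occ=2, LF[5]=C('a')+2=1+2=3
L[6]='a': occ=3, LF[6]=C('a')+3=1+3=4
L[7]='b': occ=3, LF[7]=C('b')+3=6+3=9
L[8]='a': occ=4, LF[8]=C('a')+4=1+4=5
L[9]='$': occ=0, LF[9]=C('$')+0=0+0=0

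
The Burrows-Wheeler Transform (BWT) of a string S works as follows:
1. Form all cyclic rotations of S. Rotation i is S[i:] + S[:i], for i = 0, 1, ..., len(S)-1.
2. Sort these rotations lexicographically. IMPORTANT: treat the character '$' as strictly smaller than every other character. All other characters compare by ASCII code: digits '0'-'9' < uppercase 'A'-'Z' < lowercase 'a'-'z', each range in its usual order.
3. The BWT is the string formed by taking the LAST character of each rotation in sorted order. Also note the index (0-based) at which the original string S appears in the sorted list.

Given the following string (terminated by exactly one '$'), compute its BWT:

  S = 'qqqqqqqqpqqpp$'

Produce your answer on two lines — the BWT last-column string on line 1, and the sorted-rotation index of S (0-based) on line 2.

Answer: ppqqqqpqqqqqq$
13

Derivation:
All 14 rotations (rotation i = S[i:]+S[:i]):
  rot[0] = qqqqqqqqpqqpp$
  rot[1] = qqqqqqqpqqpp$q
  rot[2] = qqqqqqpqqpp$qq
  rot[3] = qqqqqpqqpp$qqq
  rot[4] = qqqqpqqpp$qqqq
  rot[5] = qqqpqqpp$qqqqq
  rot[6] = qqpqqpp$qqqqqq
  rot[7] = qpqqpp$qqqqqqq
  rot[8] = pqqpp$qqqqqqqq
  rot[9] = qqpp$qqqqqqqqp
  rot[10] = qpp$qqqqqqqqpq
  rot[11] = pp$qqqqqqqqpqq
  rot[12] = p$qqqqqqqqpqqp
  rot[13] = $qqqqqqqqpqqpp
Sorted (with $ < everything):
  sorted[0] = $qqqqqqqqpqqpp  (last char: 'p')
  sorted[1] = p$qqqqqqqqpqqp  (last char: 'p')
  sorted[2] = pp$qqqqqqqqpqq  (last char: 'q')
  sorted[3] = pqqpp$qqqqqqqq  (last char: 'q')
  sorted[4] = qpp$qqqqqqqqpq  (last char: 'q')
  sorted[5] = qpqqpp$qqqqqqq  (last char: 'q')
  sorted[6] = qqpp$qqqqqqqqp  (last char: 'p')
  sorted[7] = qqpqqpp$qqqqqq  (last char: 'q')
  sorted[8] = qqqpqqpp$qqqqq  (last char: 'q')
  sorted[9] = qqqqpqqpp$qqqq  (last char: 'q')
  sorted[10] = qqqqqpqqpp$qqq  (last char: 'q')
  sorted[11] = qqqqqqpqqpp$qq  (last char: 'q')
  sorted[12] = qqqqqqqpqqpp$q  (last char: 'q')
  sorted[13] = qqqqqqqqpqqpp$  (last char: '$')
Last column: ppqqqqpqqqqqq$
Original string S is at sorted index 13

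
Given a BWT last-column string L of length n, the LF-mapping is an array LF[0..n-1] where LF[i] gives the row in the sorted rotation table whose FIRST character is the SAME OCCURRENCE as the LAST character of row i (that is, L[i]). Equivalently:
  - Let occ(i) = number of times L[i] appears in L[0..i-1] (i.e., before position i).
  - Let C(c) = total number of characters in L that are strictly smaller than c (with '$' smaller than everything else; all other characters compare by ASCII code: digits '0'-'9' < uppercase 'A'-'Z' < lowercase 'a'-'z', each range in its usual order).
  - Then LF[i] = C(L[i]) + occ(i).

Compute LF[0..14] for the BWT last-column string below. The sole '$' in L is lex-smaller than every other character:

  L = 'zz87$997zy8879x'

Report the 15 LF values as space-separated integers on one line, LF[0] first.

Char counts: '$':1, '7':3, '8':3, '9':3, 'x':1, 'y':1, 'z':3
C (first-col start): C('$')=0, C('7')=1, C('8')=4, C('9')=7, C('x')=10, C('y')=11, C('z')=12
L[0]='z': occ=0, LF[0]=C('z')+0=12+0=12
L[1]='z': occ=1, LF[1]=C('z')+1=12+1=13
L[2]='8': occ=0, LF[2]=C('8')+0=4+0=4
L[3]='7': occ=0, LF[3]=C('7')+0=1+0=1
L[4]='$': occ=0, LF[4]=C('$')+0=0+0=0
L[5]='9': occ=0, LF[5]=C('9')+0=7+0=7
L[6]='9': occ=1, LF[6]=C('9')+1=7+1=8
L[7]='7': occ=1, LF[7]=C('7')+1=1+1=2
L[8]='z': occ=2, LF[8]=C('z')+2=12+2=14
L[9]='y': occ=0, LF[9]=C('y')+0=11+0=11
L[10]='8': occ=1, LF[10]=C('8')+1=4+1=5
L[11]='8': occ=2, LF[11]=C('8')+2=4+2=6
L[12]='7': occ=2, LF[12]=C('7')+2=1+2=3
L[13]='9': occ=2, LF[13]=C('9')+2=7+2=9
L[14]='x': occ=0, LF[14]=C('x')+0=10+0=10

Answer: 12 13 4 1 0 7 8 2 14 11 5 6 3 9 10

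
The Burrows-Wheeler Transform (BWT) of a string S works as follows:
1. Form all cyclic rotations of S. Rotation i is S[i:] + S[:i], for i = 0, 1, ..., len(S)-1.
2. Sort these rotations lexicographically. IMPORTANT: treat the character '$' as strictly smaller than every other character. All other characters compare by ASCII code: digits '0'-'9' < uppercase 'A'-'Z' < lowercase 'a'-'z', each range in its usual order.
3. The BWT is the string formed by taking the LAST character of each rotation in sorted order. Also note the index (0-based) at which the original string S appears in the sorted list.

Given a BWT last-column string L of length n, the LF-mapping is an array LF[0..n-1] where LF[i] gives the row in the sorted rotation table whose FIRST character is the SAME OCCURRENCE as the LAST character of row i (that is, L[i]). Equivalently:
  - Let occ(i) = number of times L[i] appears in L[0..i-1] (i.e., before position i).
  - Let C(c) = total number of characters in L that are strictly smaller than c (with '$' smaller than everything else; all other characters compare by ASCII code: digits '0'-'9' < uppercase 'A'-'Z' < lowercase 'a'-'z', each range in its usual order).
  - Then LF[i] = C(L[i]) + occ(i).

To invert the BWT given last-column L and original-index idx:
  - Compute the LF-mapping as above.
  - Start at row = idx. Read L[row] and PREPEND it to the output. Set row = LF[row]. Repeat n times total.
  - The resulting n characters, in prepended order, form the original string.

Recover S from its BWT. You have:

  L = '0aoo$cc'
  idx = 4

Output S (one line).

LF mapping: 1 2 5 6 0 3 4
Walk LF starting at row 4, prepending L[row]:
  step 1: row=4, L[4]='$', prepend. Next row=LF[4]=0
  step 2: row=0, L[0]='0', prepend. Next row=LF[0]=1
  step 3: row=1, L[1]='a', prepend. Next row=LF[1]=2
  step 4: row=2, L[2]='o', prepend. Next row=LF[2]=5
  step 5: row=5, L[5]='c', prepend. Next row=LF[5]=3
  step 6: row=3, L[3]='o', prepend. Next row=LF[3]=6
  step 7: row=6, L[6]='c', prepend. Next row=LF[6]=4
Reversed output: cocoa0$

Answer: cocoa0$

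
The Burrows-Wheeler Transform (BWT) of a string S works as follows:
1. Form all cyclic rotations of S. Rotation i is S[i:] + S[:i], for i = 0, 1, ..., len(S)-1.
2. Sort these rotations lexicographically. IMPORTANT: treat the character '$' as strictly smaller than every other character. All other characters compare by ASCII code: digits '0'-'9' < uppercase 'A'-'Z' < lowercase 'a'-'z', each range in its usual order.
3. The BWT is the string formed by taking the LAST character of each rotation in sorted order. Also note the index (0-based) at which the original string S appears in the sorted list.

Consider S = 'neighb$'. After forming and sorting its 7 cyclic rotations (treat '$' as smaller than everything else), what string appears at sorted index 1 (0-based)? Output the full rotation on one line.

All 7 rotations (rotation i = S[i:]+S[:i]):
  rot[0] = neighb$
  rot[1] = eighb$n
  rot[2] = ighb$ne
  rot[3] = ghb$nei
  rot[4] = hb$neig
  rot[5] = b$neigh
  rot[6] = $neighb
Sorted (with $ < everything):
  sorted[0] = $neighb
  sorted[1] = b$neigh
  sorted[2] = eighb$n
  sorted[3] = ghb$nei
  sorted[4] = hb$neig
  sorted[5] = ighb$ne
  sorted[6] = neighb$
sorted[1] = b$neigh

Answer: b$neigh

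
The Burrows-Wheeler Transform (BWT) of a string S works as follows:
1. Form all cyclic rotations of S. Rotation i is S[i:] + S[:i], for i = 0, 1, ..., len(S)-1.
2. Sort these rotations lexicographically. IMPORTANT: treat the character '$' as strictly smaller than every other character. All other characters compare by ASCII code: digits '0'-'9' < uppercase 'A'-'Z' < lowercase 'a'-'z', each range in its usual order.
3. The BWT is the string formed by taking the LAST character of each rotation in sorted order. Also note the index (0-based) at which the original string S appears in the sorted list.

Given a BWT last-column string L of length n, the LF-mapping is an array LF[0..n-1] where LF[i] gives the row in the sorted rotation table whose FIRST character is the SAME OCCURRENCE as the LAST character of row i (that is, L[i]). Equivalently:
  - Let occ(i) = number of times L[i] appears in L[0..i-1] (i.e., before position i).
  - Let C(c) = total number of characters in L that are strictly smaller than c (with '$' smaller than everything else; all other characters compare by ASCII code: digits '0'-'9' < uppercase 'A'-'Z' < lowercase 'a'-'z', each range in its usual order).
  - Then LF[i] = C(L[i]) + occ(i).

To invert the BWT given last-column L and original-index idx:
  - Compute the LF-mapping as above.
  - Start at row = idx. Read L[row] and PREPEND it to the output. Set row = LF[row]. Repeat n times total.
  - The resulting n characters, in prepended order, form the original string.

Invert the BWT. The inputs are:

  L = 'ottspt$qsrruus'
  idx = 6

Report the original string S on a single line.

LF mapping: 1 9 10 6 2 11 0 3 7 4 5 12 13 8
Walk LF starting at row 6, prepending L[row]:
  step 1: row=6, L[6]='$', prepend. Next row=LF[6]=0
  step 2: row=0, L[0]='o', prepend. Next row=LF[0]=1
  step 3: row=1, L[1]='t', prepend. Next row=LF[1]=9
  step 4: row=9, L[9]='r', prepend. Next row=LF[9]=4
  step 5: row=4, L[4]='p', prepend. Next row=LF[4]=2
  step 6: row=2, L[2]='t', prepend. Next row=LF[2]=10
  step 7: row=10, L[10]='r', prepend. Next row=LF[10]=5
  step 8: row=5, L[5]='t', prepend. Next row=LF[5]=11
  step 9: row=11, L[11]='u', prepend. Next row=LF[11]=12
  step 10: row=12, L[12]='u', prepend. Next row=LF[12]=13
  step 11: row=13, L[13]='s', prepend. Next row=LF[13]=8
  step 12: row=8, L[8]='s', prepend. Next row=LF[8]=7
  step 13: row=7, L[7]='q', prepend. Next row=LF[7]=3
  step 14: row=3, L[3]='s', prepend. Next row=LF[3]=6
Reversed output: sqssuutrtprto$

Answer: sqssuutrtprto$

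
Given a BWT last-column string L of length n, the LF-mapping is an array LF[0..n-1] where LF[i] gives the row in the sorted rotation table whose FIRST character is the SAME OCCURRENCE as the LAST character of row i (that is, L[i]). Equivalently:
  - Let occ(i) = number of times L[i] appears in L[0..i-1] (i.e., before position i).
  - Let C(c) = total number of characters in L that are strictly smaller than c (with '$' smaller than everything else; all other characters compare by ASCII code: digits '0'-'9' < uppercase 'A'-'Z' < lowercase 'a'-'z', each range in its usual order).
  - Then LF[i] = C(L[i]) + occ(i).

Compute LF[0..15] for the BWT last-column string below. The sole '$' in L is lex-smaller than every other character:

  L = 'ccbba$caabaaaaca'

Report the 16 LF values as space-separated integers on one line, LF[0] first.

Char counts: '$':1, 'a':8, 'b':3, 'c':4
C (first-col start): C('$')=0, C('a')=1, C('b')=9, C('c')=12
L[0]='c': occ=0, LF[0]=C('c')+0=12+0=12
L[1]='c': occ=1, LF[1]=C('c')+1=12+1=13
L[2]='b': occ=0, LF[2]=C('b')+0=9+0=9
L[3]='b': occ=1, LF[3]=C('b')+1=9+1=10
L[4]='a': occ=0, LF[4]=C('a')+0=1+0=1
L[5]='$': occ=0, LF[5]=C('$')+0=0+0=0
L[6]='c': occ=2, LF[6]=C('c')+2=12+2=14
L[7]='a': occ=1, LF[7]=C('a')+1=1+1=2
L[8]='a': occ=2, LF[8]=C('a')+2=1+2=3
L[9]='b': occ=2, LF[9]=C('b')+2=9+2=11
L[10]='a': occ=3, LF[10]=C('a')+3=1+3=4
L[11]='a': occ=4, LF[11]=C('a')+4=1+4=5
L[12]='a': occ=5, LF[12]=C('a')+5=1+5=6
L[13]='a': occ=6, LF[13]=C('a')+6=1+6=7
L[14]='c': occ=3, LF[14]=C('c')+3=12+3=15
L[15]='a': occ=7, LF[15]=C('a')+7=1+7=8

Answer: 12 13 9 10 1 0 14 2 3 11 4 5 6 7 15 8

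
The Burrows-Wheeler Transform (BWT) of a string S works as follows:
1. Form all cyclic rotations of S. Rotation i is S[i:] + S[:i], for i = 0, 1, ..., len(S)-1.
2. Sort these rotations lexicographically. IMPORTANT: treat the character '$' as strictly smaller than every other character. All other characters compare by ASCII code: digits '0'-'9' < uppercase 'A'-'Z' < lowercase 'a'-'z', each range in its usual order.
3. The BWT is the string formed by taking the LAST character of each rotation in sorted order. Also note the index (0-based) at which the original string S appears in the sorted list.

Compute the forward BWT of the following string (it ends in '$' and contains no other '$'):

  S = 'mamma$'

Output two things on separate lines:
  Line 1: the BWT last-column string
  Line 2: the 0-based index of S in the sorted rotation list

Answer: ammm$a
4

Derivation:
All 6 rotations (rotation i = S[i:]+S[:i]):
  rot[0] = mamma$
  rot[1] = amma$m
  rot[2] = mma$ma
  rot[3] = ma$mam
  rot[4] = a$mamm
  rot[5] = $mamma
Sorted (with $ < everything):
  sorted[0] = $mamma  (last char: 'a')
  sorted[1] = a$mamm  (last char: 'm')
  sorted[2] = amma$m  (last char: 'm')
  sorted[3] = ma$mam  (last char: 'm')
  sorted[4] = mamma$  (last char: '$')
  sorted[5] = mma$ma  (last char: 'a')
Last column: ammm$a
Original string S is at sorted index 4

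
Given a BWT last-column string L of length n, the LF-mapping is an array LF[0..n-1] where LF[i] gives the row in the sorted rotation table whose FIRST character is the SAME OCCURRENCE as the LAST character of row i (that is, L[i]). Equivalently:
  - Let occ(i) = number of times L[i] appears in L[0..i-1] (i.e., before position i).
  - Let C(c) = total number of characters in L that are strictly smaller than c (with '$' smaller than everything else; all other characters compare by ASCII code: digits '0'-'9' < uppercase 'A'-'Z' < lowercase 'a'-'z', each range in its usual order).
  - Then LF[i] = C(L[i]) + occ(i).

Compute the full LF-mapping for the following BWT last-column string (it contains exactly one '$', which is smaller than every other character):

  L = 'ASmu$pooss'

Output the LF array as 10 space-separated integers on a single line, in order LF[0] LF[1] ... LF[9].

Answer: 1 2 3 9 0 6 4 5 7 8

Derivation:
Char counts: '$':1, 'A':1, 'S':1, 'm':1, 'o':2, 'p':1, 's':2, 'u':1
C (first-col start): C('$')=0, C('A')=1, C('S')=2, C('m')=3, C('o')=4, C('p')=6, C('s')=7, C('u')=9
L[0]='A': occ=0, LF[0]=C('A')+0=1+0=1
L[1]='S': occ=0, LF[1]=C('S')+0=2+0=2
L[2]='m': occ=0, LF[2]=C('m')+0=3+0=3
L[3]='u': occ=0, LF[3]=C('u')+0=9+0=9
L[4]='$': occ=0, LF[4]=C('$')+0=0+0=0
L[5]='p': occ=0, LF[5]=C('p')+0=6+0=6
L[6]='o': occ=0, LF[6]=C('o')+0=4+0=4
L[7]='o': occ=1, LF[7]=C('o')+1=4+1=5
L[8]='s': occ=0, LF[8]=C('s')+0=7+0=7
L[9]='s': occ=1, LF[9]=C('s')+1=7+1=8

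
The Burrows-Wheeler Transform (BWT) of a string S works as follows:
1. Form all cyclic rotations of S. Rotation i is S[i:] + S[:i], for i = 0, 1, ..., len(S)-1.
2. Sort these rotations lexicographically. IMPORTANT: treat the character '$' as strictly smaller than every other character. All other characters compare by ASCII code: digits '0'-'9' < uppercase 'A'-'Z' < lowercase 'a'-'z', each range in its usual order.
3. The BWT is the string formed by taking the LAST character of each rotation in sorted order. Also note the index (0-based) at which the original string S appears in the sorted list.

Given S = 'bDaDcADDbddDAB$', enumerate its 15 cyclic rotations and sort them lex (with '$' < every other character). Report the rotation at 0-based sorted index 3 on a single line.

Answer: B$bDaDcADDbddDA

Derivation:
All 15 rotations (rotation i = S[i:]+S[:i]):
  rot[0] = bDaDcADDbddDAB$
  rot[1] = DaDcADDbddDAB$b
  rot[2] = aDcADDbddDAB$bD
  rot[3] = DcADDbddDAB$bDa
  rot[4] = cADDbddDAB$bDaD
  rot[5] = ADDbddDAB$bDaDc
  rot[6] = DDbddDAB$bDaDcA
  rot[7] = DbddDAB$bDaDcAD
  rot[8] = bddDAB$bDaDcADD
  rot[9] = ddDAB$bDaDcADDb
  rot[10] = dDAB$bDaDcADDbd
  rot[11] = DAB$bDaDcADDbdd
  rot[12] = AB$bDaDcADDbddD
  rot[13] = B$bDaDcADDbddDA
  rot[14] = $bDaDcADDbddDAB
Sorted (with $ < everything):
  sorted[0] = $bDaDcADDbddDAB
  sorted[1] = AB$bDaDcADDbddD
  sorted[2] = ADDbddDAB$bDaDc
  sorted[3] = B$bDaDcADDbddDA
  sorted[4] = DAB$bDaDcADDbdd
  sorted[5] = DDbddDAB$bDaDcA
  sorted[6] = DaDcADDbddDAB$b
  sorted[7] = DbddDAB$bDaDcAD
  sorted[8] = DcADDbddDAB$bDa
  sorted[9] = aDcADDbddDAB$bD
  sorted[10] = bDaDcADDbddDAB$
  sorted[11] = bddDAB$bDaDcADD
  sorted[12] = cADDbddDAB$bDaD
  sorted[13] = dDAB$bDaDcADDbd
  sorted[14] = ddDAB$bDaDcADDb
sorted[3] = B$bDaDcADDbddDA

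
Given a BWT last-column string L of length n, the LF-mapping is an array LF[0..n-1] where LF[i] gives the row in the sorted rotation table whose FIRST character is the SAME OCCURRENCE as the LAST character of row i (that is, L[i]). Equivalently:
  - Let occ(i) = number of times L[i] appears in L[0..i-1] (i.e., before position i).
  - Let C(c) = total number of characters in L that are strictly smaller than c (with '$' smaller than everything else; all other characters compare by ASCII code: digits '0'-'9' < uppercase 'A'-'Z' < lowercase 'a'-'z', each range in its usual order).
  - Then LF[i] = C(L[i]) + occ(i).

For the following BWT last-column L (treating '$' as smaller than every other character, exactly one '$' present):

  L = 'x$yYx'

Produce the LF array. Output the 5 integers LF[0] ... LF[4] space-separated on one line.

Answer: 2 0 4 1 3

Derivation:
Char counts: '$':1, 'Y':1, 'x':2, 'y':1
C (first-col start): C('$')=0, C('Y')=1, C('x')=2, C('y')=4
L[0]='x': occ=0, LF[0]=C('x')+0=2+0=2
L[1]='$': occ=0, LF[1]=C('$')+0=0+0=0
L[2]='y': occ=0, LF[2]=C('y')+0=4+0=4
L[3]='Y': occ=0, LF[3]=C('Y')+0=1+0=1
L[4]='x': occ=1, LF[4]=C('x')+1=2+1=3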